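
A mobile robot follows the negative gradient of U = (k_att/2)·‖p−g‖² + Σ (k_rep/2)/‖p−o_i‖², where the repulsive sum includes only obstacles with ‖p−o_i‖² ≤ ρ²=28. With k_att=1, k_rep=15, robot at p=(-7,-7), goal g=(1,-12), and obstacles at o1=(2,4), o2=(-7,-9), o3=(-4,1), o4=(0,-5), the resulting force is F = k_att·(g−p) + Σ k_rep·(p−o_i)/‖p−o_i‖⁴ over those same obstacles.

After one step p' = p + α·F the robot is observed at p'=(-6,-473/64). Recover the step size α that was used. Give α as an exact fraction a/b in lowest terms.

α = 1/8

F_att = 1·(g−p) = 1·(8,-5) = (8.0000,-5.0000)
o1: d²=202 > ρ²=28 → inactive
o2: d²=4 ≤ ρ²=28; F_rep = 15·(0,2)/4² = (0.0000,1.8750)
o3: d²=73 > ρ²=28 → inactive
o4: d²=53 > ρ²=28 → inactive
F = F_att + ΣF_rep = (8.0000,-3.1250)
Δp = p'−p = (1.0000,-0.3906); α = Δx/Fx = (1) / (8) = 1/8
check: Δy/Fy = (-25/64) / (-25/8) = 1/8 ✓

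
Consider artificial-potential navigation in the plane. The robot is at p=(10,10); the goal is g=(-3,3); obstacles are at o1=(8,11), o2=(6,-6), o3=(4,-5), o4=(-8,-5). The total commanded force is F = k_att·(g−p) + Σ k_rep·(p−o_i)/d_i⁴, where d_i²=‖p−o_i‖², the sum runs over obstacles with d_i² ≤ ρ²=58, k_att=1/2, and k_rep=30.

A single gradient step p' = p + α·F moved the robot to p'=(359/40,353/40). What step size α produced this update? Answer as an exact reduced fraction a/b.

α = 1/4

F_att = 1/2·(g−p) = 1/2·(-13,-7) = (-6.5000,-3.5000)
o1: d²=5 ≤ ρ²=58; F_rep = 30·(2,-1)/5² = (2.4000,-1.2000)
o2: d²=272 > ρ²=58 → inactive
o3: d²=261 > ρ²=58 → inactive
o4: d²=549 > ρ²=58 → inactive
F = F_att + ΣF_rep = (-4.1000,-4.7000)
Δp = p'−p = (-1.0250,-1.1750); α = Δx/Fx = (-41/40) / (-41/10) = 1/4
check: Δy/Fy = (-47/40) / (-47/10) = 1/4 ✓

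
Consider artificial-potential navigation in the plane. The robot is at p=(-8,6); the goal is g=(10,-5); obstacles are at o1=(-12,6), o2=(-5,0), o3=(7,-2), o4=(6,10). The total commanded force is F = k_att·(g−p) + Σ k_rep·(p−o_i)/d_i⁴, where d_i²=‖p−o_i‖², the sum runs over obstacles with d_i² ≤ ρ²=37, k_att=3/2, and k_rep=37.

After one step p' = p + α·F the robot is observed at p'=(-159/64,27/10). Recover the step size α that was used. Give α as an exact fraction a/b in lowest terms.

α = 1/5

F_att = 3/2·(g−p) = 3/2·(18,-11) = (27.0000,-16.5000)
o1: d²=16 ≤ ρ²=37; F_rep = 37·(4,0)/16² = (0.5781,0.0000)
o2: d²=45 > ρ²=37 → inactive
o3: d²=289 > ρ²=37 → inactive
o4: d²=212 > ρ²=37 → inactive
F = F_att + ΣF_rep = (27.5781,-16.5000)
Δp = p'−p = (5.5156,-3.3000); α = Δx/Fx = (353/64) / (1765/64) = 1/5
check: Δy/Fy = (-33/10) / (-33/2) = 1/5 ✓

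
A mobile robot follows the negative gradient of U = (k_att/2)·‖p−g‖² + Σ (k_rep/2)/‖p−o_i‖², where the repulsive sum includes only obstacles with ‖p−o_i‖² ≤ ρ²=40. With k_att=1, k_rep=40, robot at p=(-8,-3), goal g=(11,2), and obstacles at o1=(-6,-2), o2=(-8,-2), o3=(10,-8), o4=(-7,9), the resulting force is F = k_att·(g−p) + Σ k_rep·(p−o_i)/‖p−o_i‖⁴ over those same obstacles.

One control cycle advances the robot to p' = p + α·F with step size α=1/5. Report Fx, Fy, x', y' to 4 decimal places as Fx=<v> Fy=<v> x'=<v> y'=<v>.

F_att = 1·(g−p) = 1·(19,5) = (19.0000,5.0000)
o1: d²=5 ≤ ρ²=40; F_rep = 40·(-2,-1)/5² = (-3.2000,-1.6000)
o2: d²=1 ≤ ρ²=40; F_rep = 40·(0,-1)/1² = (0.0000,-40.0000)
o3: d²=349 > ρ²=40 → inactive
o4: d²=145 > ρ²=40 → inactive
F = F_att + ΣF_rep = (15.8000,-36.6000)
p' = p + 1/5·F = (-4.8400,-10.3200)

Fx=15.8000 Fy=-36.6000 x'=-4.8400 y'=-10.3200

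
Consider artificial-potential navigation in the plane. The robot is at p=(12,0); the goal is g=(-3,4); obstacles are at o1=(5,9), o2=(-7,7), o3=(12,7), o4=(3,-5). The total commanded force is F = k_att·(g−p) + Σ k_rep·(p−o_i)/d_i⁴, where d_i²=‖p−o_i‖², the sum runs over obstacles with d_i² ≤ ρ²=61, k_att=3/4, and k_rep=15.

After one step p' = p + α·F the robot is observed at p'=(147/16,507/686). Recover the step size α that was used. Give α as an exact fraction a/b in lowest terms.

F_att = 3/4·(g−p) = 3/4·(-15,4) = (-11.2500,3.0000)
o1: d²=130 > ρ²=61 → inactive
o2: d²=410 > ρ²=61 → inactive
o3: d²=49 ≤ ρ²=61; F_rep = 15·(0,-7)/49² = (0.0000,-0.0437)
o4: d²=106 > ρ²=61 → inactive
F = F_att + ΣF_rep = (-11.2500,2.9563)
Δp = p'−p = (-2.8125,0.7391); α = Δx/Fx = (-45/16) / (-45/4) = 1/4
check: Δy/Fy = (507/686) / (1014/343) = 1/4 ✓

α = 1/4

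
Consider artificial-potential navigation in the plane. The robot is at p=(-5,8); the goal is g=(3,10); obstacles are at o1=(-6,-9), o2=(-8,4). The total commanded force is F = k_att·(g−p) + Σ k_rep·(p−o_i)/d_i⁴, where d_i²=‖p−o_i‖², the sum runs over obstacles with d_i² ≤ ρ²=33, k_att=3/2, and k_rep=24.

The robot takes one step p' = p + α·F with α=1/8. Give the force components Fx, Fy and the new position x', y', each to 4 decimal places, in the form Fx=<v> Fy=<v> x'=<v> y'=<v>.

Fx=12.1152 Fy=3.1536 x'=-3.4856 y'=8.3942

F_att = 3/2·(g−p) = 3/2·(8,2) = (12.0000,3.0000)
o1: d²=290 > ρ²=33 → inactive
o2: d²=25 ≤ ρ²=33; F_rep = 24·(3,4)/25² = (0.1152,0.1536)
F = F_att + ΣF_rep = (12.1152,3.1536)
p' = p + 1/8·F = (-3.4856,8.3942)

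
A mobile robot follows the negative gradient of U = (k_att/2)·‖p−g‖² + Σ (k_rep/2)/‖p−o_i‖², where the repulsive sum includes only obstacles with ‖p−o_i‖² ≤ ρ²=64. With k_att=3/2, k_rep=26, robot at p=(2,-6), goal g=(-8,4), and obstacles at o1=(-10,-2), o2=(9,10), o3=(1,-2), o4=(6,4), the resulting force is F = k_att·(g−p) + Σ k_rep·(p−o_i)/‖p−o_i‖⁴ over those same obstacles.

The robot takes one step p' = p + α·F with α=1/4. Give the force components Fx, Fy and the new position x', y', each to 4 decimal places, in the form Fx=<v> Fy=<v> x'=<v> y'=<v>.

Fx=-14.9100 Fy=14.6401 x'=-1.7275 y'=-2.3400

F_att = 3/2·(g−p) = 3/2·(-10,10) = (-15.0000,15.0000)
o1: d²=160 > ρ²=64 → inactive
o2: d²=305 > ρ²=64 → inactive
o3: d²=17 ≤ ρ²=64; F_rep = 26·(1,-4)/17² = (0.0900,-0.3599)
o4: d²=116 > ρ²=64 → inactive
F = F_att + ΣF_rep = (-14.9100,14.6401)
p' = p + 1/4·F = (-1.7275,-2.3400)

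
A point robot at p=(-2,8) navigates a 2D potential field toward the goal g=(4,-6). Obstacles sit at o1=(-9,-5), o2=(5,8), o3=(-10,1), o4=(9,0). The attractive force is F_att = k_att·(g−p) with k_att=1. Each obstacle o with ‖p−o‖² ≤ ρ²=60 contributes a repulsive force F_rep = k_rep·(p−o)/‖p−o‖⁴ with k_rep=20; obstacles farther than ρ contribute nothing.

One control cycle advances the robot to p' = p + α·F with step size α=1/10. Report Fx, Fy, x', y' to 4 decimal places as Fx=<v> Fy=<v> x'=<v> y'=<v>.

F_att = 1·(g−p) = 1·(6,-14) = (6.0000,-14.0000)
o1: d²=218 > ρ²=60 → inactive
o2: d²=49 ≤ ρ²=60; F_rep = 20·(-7,0)/49² = (-0.0583,0.0000)
o3: d²=113 > ρ²=60 → inactive
o4: d²=185 > ρ²=60 → inactive
F = F_att + ΣF_rep = (5.9417,-14.0000)
p' = p + 1/10·F = (-1.4058,6.6000)

Fx=5.9417 Fy=-14.0000 x'=-1.4058 y'=6.6000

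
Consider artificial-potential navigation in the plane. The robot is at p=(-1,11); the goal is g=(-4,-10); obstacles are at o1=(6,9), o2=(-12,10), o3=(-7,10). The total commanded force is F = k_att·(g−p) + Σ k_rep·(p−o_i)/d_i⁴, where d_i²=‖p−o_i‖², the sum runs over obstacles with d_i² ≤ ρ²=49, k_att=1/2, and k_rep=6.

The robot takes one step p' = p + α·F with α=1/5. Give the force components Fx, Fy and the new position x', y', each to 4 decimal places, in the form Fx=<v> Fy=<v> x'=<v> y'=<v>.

F_att = 1/2·(g−p) = 1/2·(-3,-21) = (-1.5000,-10.5000)
o1: d²=53 > ρ²=49 → inactive
o2: d²=122 > ρ²=49 → inactive
o3: d²=37 ≤ ρ²=49; F_rep = 6·(6,1)/37² = (0.0263,0.0044)
F = F_att + ΣF_rep = (-1.4737,-10.4956)
p' = p + 1/5·F = (-1.2947,8.9009)

Fx=-1.4737 Fy=-10.4956 x'=-1.2947 y'=8.9009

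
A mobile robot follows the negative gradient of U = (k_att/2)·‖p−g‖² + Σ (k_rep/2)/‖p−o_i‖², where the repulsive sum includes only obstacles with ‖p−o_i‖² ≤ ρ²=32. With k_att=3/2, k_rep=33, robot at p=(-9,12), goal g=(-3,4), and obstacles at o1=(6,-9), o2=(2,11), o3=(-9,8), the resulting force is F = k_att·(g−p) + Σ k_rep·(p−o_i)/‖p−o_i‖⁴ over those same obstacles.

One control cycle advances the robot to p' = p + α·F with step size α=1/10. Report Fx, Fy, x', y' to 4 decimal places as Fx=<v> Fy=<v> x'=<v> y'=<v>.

Fx=9.0000 Fy=-11.4844 x'=-8.1000 y'=10.8516

F_att = 3/2·(g−p) = 3/2·(6,-8) = (9.0000,-12.0000)
o1: d²=666 > ρ²=32 → inactive
o2: d²=122 > ρ²=32 → inactive
o3: d²=16 ≤ ρ²=32; F_rep = 33·(0,4)/16² = (0.0000,0.5156)
F = F_att + ΣF_rep = (9.0000,-11.4844)
p' = p + 1/10·F = (-8.1000,10.8516)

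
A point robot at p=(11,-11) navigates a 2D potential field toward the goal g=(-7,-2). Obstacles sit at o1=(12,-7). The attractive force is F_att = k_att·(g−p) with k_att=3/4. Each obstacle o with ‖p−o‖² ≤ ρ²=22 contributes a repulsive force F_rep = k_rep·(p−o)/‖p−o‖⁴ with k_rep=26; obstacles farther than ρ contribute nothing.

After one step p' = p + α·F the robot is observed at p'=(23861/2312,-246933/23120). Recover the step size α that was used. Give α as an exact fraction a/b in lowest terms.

α = 1/20

F_att = 3/4·(g−p) = 3/4·(-18,9) = (-13.5000,6.7500)
o1: d²=17 ≤ ρ²=22; F_rep = 26·(-1,-4)/17² = (-0.0900,-0.3599)
F = F_att + ΣF_rep = (-13.5900,6.3901)
Δp = p'−p = (-0.6795,0.3195); α = Δx/Fx = (-1571/2312) / (-7855/578) = 1/20
check: Δy/Fy = (7387/23120) / (7387/1156) = 1/20 ✓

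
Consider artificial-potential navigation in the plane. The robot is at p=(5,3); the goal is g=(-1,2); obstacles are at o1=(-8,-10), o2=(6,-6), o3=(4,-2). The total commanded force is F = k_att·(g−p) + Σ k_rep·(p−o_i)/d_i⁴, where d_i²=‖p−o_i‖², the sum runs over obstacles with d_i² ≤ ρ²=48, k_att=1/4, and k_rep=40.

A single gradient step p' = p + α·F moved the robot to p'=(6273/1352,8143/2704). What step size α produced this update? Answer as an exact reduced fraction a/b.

α = 1/4

F_att = 1/4·(g−p) = 1/4·(-6,-1) = (-1.5000,-0.2500)
o1: d²=338 > ρ²=48 → inactive
o2: d²=82 > ρ²=48 → inactive
o3: d²=26 ≤ ρ²=48; F_rep = 40·(1,5)/26² = (0.0592,0.2959)
F = F_att + ΣF_rep = (-1.4408,0.0459)
Δp = p'−p = (-0.3602,0.0115); α = Δx/Fx = (-487/1352) / (-487/338) = 1/4
check: Δy/Fy = (31/2704) / (31/676) = 1/4 ✓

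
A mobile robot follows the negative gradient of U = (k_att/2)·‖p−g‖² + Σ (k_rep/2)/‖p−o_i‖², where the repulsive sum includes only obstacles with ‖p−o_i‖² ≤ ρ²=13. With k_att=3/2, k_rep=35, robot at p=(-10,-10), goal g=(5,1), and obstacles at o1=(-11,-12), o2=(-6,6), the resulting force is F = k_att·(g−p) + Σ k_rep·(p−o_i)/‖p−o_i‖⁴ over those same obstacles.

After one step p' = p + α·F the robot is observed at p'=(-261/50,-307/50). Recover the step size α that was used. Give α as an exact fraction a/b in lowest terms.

α = 1/5

F_att = 3/2·(g−p) = 3/2·(15,11) = (22.5000,16.5000)
o1: d²=5 ≤ ρ²=13; F_rep = 35·(1,2)/5² = (1.4000,2.8000)
o2: d²=272 > ρ²=13 → inactive
F = F_att + ΣF_rep = (23.9000,19.3000)
Δp = p'−p = (4.7800,3.8600); α = Δx/Fx = (239/50) / (239/10) = 1/5
check: Δy/Fy = (193/50) / (193/10) = 1/5 ✓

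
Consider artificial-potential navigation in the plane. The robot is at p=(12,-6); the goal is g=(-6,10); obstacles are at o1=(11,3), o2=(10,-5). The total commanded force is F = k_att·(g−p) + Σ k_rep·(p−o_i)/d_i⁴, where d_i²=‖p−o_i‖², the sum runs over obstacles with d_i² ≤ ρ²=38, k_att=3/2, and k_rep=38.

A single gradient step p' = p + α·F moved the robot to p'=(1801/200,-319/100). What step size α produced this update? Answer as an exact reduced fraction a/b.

F_att = 3/2·(g−p) = 3/2·(-18,16) = (-27.0000,24.0000)
o1: d²=82 > ρ²=38 → inactive
o2: d²=5 ≤ ρ²=38; F_rep = 38·(2,-1)/5² = (3.0400,-1.5200)
F = F_att + ΣF_rep = (-23.9600,22.4800)
Δp = p'−p = (-2.9950,2.8100); α = Δx/Fx = (-599/200) / (-599/25) = 1/8
check: Δy/Fy = (281/100) / (562/25) = 1/8 ✓

α = 1/8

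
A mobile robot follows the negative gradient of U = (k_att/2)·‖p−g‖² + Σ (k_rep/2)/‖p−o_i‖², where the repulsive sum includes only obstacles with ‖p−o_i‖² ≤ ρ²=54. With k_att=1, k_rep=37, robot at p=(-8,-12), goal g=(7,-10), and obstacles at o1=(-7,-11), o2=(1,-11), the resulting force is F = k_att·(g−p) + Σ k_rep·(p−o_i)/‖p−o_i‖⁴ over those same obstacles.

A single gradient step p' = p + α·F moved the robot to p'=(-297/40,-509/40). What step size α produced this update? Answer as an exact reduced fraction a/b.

α = 1/10

F_att = 1·(g−p) = 1·(15,2) = (15.0000,2.0000)
o1: d²=2 ≤ ρ²=54; F_rep = 37·(-1,-1)/2² = (-9.2500,-9.2500)
o2: d²=82 > ρ²=54 → inactive
F = F_att + ΣF_rep = (5.7500,-7.2500)
Δp = p'−p = (0.5750,-0.7250); α = Δx/Fx = (23/40) / (23/4) = 1/10
check: Δy/Fy = (-29/40) / (-29/4) = 1/10 ✓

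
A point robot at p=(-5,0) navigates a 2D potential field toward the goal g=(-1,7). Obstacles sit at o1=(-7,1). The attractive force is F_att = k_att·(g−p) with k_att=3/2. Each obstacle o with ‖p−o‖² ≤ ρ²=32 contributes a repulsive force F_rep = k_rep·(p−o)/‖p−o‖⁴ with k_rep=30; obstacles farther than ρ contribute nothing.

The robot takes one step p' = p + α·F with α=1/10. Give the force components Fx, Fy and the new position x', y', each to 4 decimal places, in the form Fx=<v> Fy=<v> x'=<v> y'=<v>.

F_att = 3/2·(g−p) = 3/2·(4,7) = (6.0000,10.5000)
o1: d²=5 ≤ ρ²=32; F_rep = 30·(2,-1)/5² = (2.4000,-1.2000)
F = F_att + ΣF_rep = (8.4000,9.3000)
p' = p + 1/10·F = (-4.1600,0.9300)

Fx=8.4000 Fy=9.3000 x'=-4.1600 y'=0.9300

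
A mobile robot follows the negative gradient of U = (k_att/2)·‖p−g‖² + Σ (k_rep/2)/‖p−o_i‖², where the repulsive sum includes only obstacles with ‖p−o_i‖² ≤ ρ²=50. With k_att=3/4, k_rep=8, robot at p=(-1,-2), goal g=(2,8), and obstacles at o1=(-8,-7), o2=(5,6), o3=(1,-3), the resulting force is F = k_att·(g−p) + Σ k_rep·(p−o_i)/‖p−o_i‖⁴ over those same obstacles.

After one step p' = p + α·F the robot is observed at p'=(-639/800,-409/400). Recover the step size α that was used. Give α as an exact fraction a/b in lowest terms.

F_att = 3/4·(g−p) = 3/4·(3,10) = (2.2500,7.5000)
o1: d²=74 > ρ²=50 → inactive
o2: d²=100 > ρ²=50 → inactive
o3: d²=5 ≤ ρ²=50; F_rep = 8·(-2,1)/5² = (-0.6400,0.3200)
F = F_att + ΣF_rep = (1.6100,7.8200)
Δp = p'−p = (0.2013,0.9775); α = Δx/Fx = (161/800) / (161/100) = 1/8
check: Δy/Fy = (391/400) / (391/50) = 1/8 ✓

α = 1/8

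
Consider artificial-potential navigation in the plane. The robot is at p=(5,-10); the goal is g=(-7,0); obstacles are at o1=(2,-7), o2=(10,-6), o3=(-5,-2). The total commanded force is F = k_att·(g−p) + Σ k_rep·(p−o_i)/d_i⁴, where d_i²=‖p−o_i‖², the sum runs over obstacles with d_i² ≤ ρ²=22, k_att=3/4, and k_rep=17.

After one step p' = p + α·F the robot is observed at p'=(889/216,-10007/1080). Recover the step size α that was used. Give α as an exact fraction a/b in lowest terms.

α = 1/10

F_att = 3/4·(g−p) = 3/4·(-12,10) = (-9.0000,7.5000)
o1: d²=18 ≤ ρ²=22; F_rep = 17·(3,-3)/18² = (0.1574,-0.1574)
o2: d²=41 > ρ²=22 → inactive
o3: d²=164 > ρ²=22 → inactive
F = F_att + ΣF_rep = (-8.8426,7.3426)
Δp = p'−p = (-0.8843,0.7343); α = Δx/Fx = (-191/216) / (-955/108) = 1/10
check: Δy/Fy = (793/1080) / (793/108) = 1/10 ✓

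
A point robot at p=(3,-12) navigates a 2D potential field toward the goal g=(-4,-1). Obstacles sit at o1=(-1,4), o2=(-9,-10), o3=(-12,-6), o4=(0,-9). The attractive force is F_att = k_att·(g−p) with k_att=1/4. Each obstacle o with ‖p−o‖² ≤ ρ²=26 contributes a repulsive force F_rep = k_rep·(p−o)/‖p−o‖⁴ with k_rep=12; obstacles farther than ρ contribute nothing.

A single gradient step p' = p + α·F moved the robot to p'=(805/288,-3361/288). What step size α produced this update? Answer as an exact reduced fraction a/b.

F_att = 1/4·(g−p) = 1/4·(-7,11) = (-1.7500,2.7500)
o1: d²=272 > ρ²=26 → inactive
o2: d²=148 > ρ²=26 → inactive
o3: d²=261 > ρ²=26 → inactive
o4: d²=18 ≤ ρ²=26; F_rep = 12·(3,-3)/18² = (0.1111,-0.1111)
F = F_att + ΣF_rep = (-1.6389,2.6389)
Δp = p'−p = (-0.2049,0.3299); α = Δx/Fx = (-59/288) / (-59/36) = 1/8
check: Δy/Fy = (95/288) / (95/36) = 1/8 ✓

α = 1/8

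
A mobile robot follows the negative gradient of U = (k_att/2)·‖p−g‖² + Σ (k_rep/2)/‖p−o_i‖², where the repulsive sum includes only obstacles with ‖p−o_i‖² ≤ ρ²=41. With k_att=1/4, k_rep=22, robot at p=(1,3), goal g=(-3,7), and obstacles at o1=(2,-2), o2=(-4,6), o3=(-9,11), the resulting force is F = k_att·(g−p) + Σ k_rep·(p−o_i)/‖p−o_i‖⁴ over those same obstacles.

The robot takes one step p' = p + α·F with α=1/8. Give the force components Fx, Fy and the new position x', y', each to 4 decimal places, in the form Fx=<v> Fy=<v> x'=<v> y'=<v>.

F_att = 1/4·(g−p) = 1/4·(-4,4) = (-1.0000,1.0000)
o1: d²=26 ≤ ρ²=41; F_rep = 22·(-1,5)/26² = (-0.0325,0.1627)
o2: d²=34 ≤ ρ²=41; F_rep = 22·(5,-3)/34² = (0.0952,-0.0571)
o3: d²=164 > ρ²=41 → inactive
F = F_att + ΣF_rep = (-0.9374,1.1056)
p' = p + 1/8·F = (0.8828,3.1382)

Fx=-0.9374 Fy=1.1056 x'=0.8828 y'=3.1382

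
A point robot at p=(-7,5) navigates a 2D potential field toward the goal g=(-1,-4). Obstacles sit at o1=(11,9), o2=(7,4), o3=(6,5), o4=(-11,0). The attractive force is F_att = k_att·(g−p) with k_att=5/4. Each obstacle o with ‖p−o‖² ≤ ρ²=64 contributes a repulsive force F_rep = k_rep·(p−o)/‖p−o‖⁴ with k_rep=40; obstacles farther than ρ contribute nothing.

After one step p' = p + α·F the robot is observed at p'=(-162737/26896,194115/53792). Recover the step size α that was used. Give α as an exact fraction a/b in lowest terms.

α = 1/8

F_att = 5/4·(g−p) = 5/4·(6,-9) = (7.5000,-11.2500)
o1: d²=340 > ρ²=64 → inactive
o2: d²=197 > ρ²=64 → inactive
o3: d²=169 > ρ²=64 → inactive
o4: d²=41 ≤ ρ²=64; F_rep = 40·(4,5)/41² = (0.0952,0.1190)
F = F_att + ΣF_rep = (7.5952,-11.1310)
Δp = p'−p = (0.9494,-1.3914); α = Δx/Fx = (25535/26896) / (25535/3362) = 1/8
check: Δy/Fy = (-74845/53792) / (-74845/6724) = 1/8 ✓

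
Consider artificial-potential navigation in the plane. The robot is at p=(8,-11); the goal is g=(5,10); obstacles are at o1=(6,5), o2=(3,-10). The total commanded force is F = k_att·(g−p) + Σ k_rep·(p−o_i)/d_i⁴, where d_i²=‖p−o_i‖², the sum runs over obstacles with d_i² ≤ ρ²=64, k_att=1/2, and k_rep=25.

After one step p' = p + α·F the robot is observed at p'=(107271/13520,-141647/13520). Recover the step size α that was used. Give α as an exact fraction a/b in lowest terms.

α = 1/20

F_att = 1/2·(g−p) = 1/2·(-3,21) = (-1.5000,10.5000)
o1: d²=260 > ρ²=64 → inactive
o2: d²=26 ≤ ρ²=64; F_rep = 25·(5,-1)/26² = (0.1849,-0.0370)
F = F_att + ΣF_rep = (-1.3151,10.4630)
Δp = p'−p = (-0.0658,0.5232); α = Δx/Fx = (-889/13520) / (-889/676) = 1/20
check: Δy/Fy = (7073/13520) / (7073/676) = 1/20 ✓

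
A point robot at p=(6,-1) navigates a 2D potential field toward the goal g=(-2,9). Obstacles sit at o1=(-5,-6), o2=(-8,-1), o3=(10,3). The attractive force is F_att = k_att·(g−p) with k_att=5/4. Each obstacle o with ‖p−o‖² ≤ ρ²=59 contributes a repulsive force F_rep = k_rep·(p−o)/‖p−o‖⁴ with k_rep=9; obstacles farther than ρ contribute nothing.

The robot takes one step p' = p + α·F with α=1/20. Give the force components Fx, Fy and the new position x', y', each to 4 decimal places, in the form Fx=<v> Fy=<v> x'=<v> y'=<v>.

F_att = 5/4·(g−p) = 5/4·(-8,10) = (-10.0000,12.5000)
o1: d²=146 > ρ²=59 → inactive
o2: d²=196 > ρ²=59 → inactive
o3: d²=32 ≤ ρ²=59; F_rep = 9·(-4,-4)/32² = (-0.0352,-0.0352)
F = F_att + ΣF_rep = (-10.0352,12.4648)
p' = p + 1/20·F = (5.4982,-0.3768)

Fx=-10.0352 Fy=12.4648 x'=5.4982 y'=-0.3768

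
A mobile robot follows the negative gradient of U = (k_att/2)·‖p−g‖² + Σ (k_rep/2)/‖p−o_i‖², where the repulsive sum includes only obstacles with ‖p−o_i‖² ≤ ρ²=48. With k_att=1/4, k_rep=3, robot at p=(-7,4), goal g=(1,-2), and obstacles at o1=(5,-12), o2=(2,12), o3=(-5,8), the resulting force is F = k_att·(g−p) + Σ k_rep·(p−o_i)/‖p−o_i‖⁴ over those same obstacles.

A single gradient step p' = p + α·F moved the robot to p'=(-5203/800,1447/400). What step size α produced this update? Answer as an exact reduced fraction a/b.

α = 1/4

F_att = 1/4·(g−p) = 1/4·(8,-6) = (2.0000,-1.5000)
o1: d²=400 > ρ²=48 → inactive
o2: d²=145 > ρ²=48 → inactive
o3: d²=20 ≤ ρ²=48; F_rep = 3·(-2,-4)/20² = (-0.0150,-0.0300)
F = F_att + ΣF_rep = (1.9850,-1.5300)
Δp = p'−p = (0.4963,-0.3825); α = Δx/Fx = (397/800) / (397/200) = 1/4
check: Δy/Fy = (-153/400) / (-153/100) = 1/4 ✓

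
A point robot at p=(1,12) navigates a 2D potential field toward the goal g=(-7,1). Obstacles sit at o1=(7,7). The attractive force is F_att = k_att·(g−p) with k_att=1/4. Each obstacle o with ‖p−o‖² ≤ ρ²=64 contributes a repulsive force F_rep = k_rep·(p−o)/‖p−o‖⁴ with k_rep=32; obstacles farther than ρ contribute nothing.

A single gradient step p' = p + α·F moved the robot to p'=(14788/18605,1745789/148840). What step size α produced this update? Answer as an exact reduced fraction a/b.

α = 1/10

F_att = 1/4·(g−p) = 1/4·(-8,-11) = (-2.0000,-2.7500)
o1: d²=61 ≤ ρ²=64; F_rep = 32·(-6,5)/61² = (-0.0516,0.0430)
F = F_att + ΣF_rep = (-2.0516,-2.7070)
Δp = p'−p = (-0.2052,-0.2707); α = Δx/Fx = (-3817/18605) / (-7634/3721) = 1/10
check: Δy/Fy = (-40291/148840) / (-40291/14884) = 1/10 ✓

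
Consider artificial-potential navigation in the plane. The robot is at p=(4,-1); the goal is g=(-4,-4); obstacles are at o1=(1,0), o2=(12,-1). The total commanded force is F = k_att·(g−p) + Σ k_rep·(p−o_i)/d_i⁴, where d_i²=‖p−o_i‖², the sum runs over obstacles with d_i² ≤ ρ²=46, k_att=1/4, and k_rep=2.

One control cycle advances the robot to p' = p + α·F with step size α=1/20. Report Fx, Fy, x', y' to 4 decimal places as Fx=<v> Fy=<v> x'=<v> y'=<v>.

Fx=-1.9400 Fy=-0.7700 x'=3.9030 y'=-1.0385

F_att = 1/4·(g−p) = 1/4·(-8,-3) = (-2.0000,-0.7500)
o1: d²=10 ≤ ρ²=46; F_rep = 2·(3,-1)/10² = (0.0600,-0.0200)
o2: d²=64 > ρ²=46 → inactive
F = F_att + ΣF_rep = (-1.9400,-0.7700)
p' = p + 1/20·F = (3.9030,-1.0385)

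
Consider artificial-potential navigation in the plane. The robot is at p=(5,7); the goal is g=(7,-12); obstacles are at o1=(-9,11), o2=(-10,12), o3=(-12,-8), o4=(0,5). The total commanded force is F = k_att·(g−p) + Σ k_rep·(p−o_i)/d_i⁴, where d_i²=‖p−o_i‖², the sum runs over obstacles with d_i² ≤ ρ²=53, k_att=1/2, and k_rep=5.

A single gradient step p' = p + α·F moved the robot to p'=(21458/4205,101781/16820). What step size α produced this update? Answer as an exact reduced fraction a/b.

α = 1/10

F_att = 1/2·(g−p) = 1/2·(2,-19) = (1.0000,-9.5000)
o1: d²=212 > ρ²=53 → inactive
o2: d²=250 > ρ²=53 → inactive
o3: d²=514 > ρ²=53 → inactive
o4: d²=29 ≤ ρ²=53; F_rep = 5·(5,2)/29² = (0.0297,0.0119)
F = F_att + ΣF_rep = (1.0297,-9.4881)
Δp = p'−p = (0.1030,-0.9488); α = Δx/Fx = (433/4205) / (866/841) = 1/10
check: Δy/Fy = (-15959/16820) / (-15959/1682) = 1/10 ✓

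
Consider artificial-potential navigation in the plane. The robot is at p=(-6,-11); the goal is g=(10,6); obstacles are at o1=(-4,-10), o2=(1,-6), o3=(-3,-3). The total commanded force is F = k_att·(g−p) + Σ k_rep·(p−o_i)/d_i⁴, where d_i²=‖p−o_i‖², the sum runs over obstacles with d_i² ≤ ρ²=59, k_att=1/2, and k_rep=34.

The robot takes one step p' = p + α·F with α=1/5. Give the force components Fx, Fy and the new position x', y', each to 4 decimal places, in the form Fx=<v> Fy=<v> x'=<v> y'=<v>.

F_att = 1/2·(g−p) = 1/2·(16,17) = (8.0000,8.5000)
o1: d²=5 ≤ ρ²=59; F_rep = 34·(-2,-1)/5² = (-2.7200,-1.3600)
o2: d²=74 > ρ²=59 → inactive
o3: d²=73 > ρ²=59 → inactive
F = F_att + ΣF_rep = (5.2800,7.1400)
p' = p + 1/5·F = (-4.9440,-9.5720)

Fx=5.2800 Fy=7.1400 x'=-4.9440 y'=-9.5720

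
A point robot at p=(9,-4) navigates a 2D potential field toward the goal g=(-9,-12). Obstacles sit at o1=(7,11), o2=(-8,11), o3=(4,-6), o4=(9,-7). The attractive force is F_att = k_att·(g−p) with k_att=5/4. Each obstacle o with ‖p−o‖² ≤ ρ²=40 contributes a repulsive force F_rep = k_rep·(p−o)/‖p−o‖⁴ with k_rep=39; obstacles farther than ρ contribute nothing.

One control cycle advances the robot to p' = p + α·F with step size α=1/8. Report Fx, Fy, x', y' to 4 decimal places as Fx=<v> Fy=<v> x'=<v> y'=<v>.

Fx=-22.2681 Fy=-8.4628 x'=6.2165 y'=-5.0579

F_att = 5/4·(g−p) = 5/4·(-18,-8) = (-22.5000,-10.0000)
o1: d²=229 > ρ²=40 → inactive
o2: d²=514 > ρ²=40 → inactive
o3: d²=29 ≤ ρ²=40; F_rep = 39·(5,2)/29² = (0.2319,0.0927)
o4: d²=9 ≤ ρ²=40; F_rep = 39·(0,3)/9² = (0.0000,1.4444)
F = F_att + ΣF_rep = (-22.2681,-8.4628)
p' = p + 1/8·F = (6.2165,-5.0579)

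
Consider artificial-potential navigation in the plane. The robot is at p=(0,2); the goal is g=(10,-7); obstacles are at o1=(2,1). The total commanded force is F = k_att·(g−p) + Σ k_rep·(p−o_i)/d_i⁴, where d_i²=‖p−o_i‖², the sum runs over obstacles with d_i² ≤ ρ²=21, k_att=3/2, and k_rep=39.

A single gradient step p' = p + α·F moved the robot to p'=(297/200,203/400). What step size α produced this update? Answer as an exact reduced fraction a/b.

F_att = 3/2·(g−p) = 3/2·(10,-9) = (15.0000,-13.5000)
o1: d²=5 ≤ ρ²=21; F_rep = 39·(-2,1)/5² = (-3.1200,1.5600)
F = F_att + ΣF_rep = (11.8800,-11.9400)
Δp = p'−p = (1.4850,-1.4925); α = Δx/Fx = (297/200) / (297/25) = 1/8
check: Δy/Fy = (-597/400) / (-597/50) = 1/8 ✓

α = 1/8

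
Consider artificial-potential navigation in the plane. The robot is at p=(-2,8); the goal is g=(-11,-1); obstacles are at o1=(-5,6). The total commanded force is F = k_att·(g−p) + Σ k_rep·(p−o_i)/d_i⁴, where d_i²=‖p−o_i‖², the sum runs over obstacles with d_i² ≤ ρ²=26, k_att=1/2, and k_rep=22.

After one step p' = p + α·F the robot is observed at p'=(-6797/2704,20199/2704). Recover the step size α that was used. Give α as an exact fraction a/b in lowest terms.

α = 1/8

F_att = 1/2·(g−p) = 1/2·(-9,-9) = (-4.5000,-4.5000)
o1: d²=13 ≤ ρ²=26; F_rep = 22·(3,2)/13² = (0.3905,0.2604)
F = F_att + ΣF_rep = (-4.1095,-4.2396)
Δp = p'−p = (-0.5137,-0.5300); α = Δx/Fx = (-1389/2704) / (-1389/338) = 1/8
check: Δy/Fy = (-1433/2704) / (-1433/338) = 1/8 ✓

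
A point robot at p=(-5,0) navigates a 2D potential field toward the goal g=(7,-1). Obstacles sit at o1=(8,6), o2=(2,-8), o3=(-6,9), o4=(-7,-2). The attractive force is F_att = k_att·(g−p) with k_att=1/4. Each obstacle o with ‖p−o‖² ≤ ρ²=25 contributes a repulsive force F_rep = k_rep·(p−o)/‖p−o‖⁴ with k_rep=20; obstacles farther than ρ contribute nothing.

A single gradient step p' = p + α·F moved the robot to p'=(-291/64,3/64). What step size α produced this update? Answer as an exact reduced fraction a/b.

α = 1/8

F_att = 1/4·(g−p) = 1/4·(12,-1) = (3.0000,-0.2500)
o1: d²=205 > ρ²=25 → inactive
o2: d²=113 > ρ²=25 → inactive
o3: d²=82 > ρ²=25 → inactive
o4: d²=8 ≤ ρ²=25; F_rep = 20·(2,2)/8² = (0.6250,0.6250)
F = F_att + ΣF_rep = (3.6250,0.3750)
Δp = p'−p = (0.4531,0.0469); α = Δx/Fx = (29/64) / (29/8) = 1/8
check: Δy/Fy = (3/64) / (3/8) = 1/8 ✓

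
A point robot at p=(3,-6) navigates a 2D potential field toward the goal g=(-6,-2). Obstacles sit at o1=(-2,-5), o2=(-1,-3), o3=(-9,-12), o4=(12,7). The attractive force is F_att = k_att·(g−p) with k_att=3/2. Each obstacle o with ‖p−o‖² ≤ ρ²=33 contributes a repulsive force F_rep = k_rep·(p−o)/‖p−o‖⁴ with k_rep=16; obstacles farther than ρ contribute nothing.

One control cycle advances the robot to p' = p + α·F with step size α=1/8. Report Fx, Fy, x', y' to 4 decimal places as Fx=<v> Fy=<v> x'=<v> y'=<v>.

Fx=-13.2793 Fy=5.8995 x'=1.3401 y'=-5.2626

F_att = 3/2·(g−p) = 3/2·(-9,4) = (-13.5000,6.0000)
o1: d²=26 ≤ ρ²=33; F_rep = 16·(5,-1)/26² = (0.1183,-0.0237)
o2: d²=25 ≤ ρ²=33; F_rep = 16·(4,-3)/25² = (0.1024,-0.0768)
o3: d²=180 > ρ²=33 → inactive
o4: d²=250 > ρ²=33 → inactive
F = F_att + ΣF_rep = (-13.2793,5.8995)
p' = p + 1/8·F = (1.3401,-5.2626)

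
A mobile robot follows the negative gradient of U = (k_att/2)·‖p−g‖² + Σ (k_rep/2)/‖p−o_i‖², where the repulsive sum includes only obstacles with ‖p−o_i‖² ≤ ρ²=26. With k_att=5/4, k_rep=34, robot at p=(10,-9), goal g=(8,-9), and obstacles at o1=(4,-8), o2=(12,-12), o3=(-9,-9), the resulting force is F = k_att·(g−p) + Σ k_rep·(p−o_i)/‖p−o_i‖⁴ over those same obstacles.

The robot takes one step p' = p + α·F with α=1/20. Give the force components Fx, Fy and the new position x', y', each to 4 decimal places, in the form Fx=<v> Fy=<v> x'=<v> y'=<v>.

Fx=-2.9024 Fy=0.6036 x'=9.8549 y'=-8.9698

F_att = 5/4·(g−p) = 5/4·(-2,0) = (-2.5000,0.0000)
o1: d²=37 > ρ²=26 → inactive
o2: d²=13 ≤ ρ²=26; F_rep = 34·(-2,3)/13² = (-0.4024,0.6036)
o3: d²=361 > ρ²=26 → inactive
F = F_att + ΣF_rep = (-2.9024,0.6036)
p' = p + 1/20·F = (9.8549,-8.9698)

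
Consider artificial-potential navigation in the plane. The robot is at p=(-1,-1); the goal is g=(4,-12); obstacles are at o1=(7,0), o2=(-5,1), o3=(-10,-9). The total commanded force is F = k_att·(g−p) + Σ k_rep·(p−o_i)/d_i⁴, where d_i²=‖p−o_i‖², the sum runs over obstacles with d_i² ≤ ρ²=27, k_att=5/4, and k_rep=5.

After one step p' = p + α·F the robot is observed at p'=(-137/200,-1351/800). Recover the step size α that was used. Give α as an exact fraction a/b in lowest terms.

F_att = 5/4·(g−p) = 5/4·(5,-11) = (6.2500,-13.7500)
o1: d²=65 > ρ²=27 → inactive
o2: d²=20 ≤ ρ²=27; F_rep = 5·(4,-2)/20² = (0.0500,-0.0250)
o3: d²=145 > ρ²=27 → inactive
F = F_att + ΣF_rep = (6.3000,-13.7750)
Δp = p'−p = (0.3150,-0.6887); α = Δx/Fx = (63/200) / (63/10) = 1/20
check: Δy/Fy = (-551/800) / (-551/40) = 1/20 ✓

α = 1/20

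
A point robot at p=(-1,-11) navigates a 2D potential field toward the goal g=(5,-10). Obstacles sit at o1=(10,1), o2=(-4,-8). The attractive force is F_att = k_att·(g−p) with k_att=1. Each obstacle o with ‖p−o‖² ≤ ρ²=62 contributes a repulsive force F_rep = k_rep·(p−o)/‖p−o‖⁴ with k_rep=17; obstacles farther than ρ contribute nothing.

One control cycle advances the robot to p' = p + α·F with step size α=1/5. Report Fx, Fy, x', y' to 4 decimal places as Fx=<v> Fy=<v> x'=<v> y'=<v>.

F_att = 1·(g−p) = 1·(6,1) = (6.0000,1.0000)
o1: d²=265 > ρ²=62 → inactive
o2: d²=18 ≤ ρ²=62; F_rep = 17·(3,-3)/18² = (0.1574,-0.1574)
F = F_att + ΣF_rep = (6.1574,0.8426)
p' = p + 1/5·F = (0.2315,-10.8315)

Fx=6.1574 Fy=0.8426 x'=0.2315 y'=-10.8315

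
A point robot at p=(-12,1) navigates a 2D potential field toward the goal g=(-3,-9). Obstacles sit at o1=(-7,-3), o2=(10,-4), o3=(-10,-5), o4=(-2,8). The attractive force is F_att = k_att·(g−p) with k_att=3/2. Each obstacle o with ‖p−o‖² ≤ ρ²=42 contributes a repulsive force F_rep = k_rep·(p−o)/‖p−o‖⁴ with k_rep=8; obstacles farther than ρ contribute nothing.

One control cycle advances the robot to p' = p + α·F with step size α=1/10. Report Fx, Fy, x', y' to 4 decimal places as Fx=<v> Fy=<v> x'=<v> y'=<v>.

Fx=13.4662 Fy=-14.9510 x'=-10.6534 y'=-0.4951

F_att = 3/2·(g−p) = 3/2·(9,-10) = (13.5000,-15.0000)
o1: d²=41 ≤ ρ²=42; F_rep = 8·(-5,4)/41² = (-0.0238,0.0190)
o2: d²=509 > ρ²=42 → inactive
o3: d²=40 ≤ ρ²=42; F_rep = 8·(-2,6)/40² = (-0.0100,0.0300)
o4: d²=149 > ρ²=42 → inactive
F = F_att + ΣF_rep = (13.4662,-14.9510)
p' = p + 1/10·F = (-10.6534,-0.4951)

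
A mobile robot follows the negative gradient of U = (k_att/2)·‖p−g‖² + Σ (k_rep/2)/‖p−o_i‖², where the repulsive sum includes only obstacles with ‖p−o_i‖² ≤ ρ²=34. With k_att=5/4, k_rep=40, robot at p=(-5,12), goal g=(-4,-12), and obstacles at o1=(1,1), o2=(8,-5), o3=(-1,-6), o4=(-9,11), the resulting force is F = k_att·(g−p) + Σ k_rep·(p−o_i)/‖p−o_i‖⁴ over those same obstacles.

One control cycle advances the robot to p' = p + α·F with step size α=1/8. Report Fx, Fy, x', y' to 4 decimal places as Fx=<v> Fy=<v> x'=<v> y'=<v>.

F_att = 5/4·(g−p) = 5/4·(1,-24) = (1.2500,-30.0000)
o1: d²=157 > ρ²=34 → inactive
o2: d²=458 > ρ²=34 → inactive
o3: d²=340 > ρ²=34 → inactive
o4: d²=17 ≤ ρ²=34; F_rep = 40·(4,1)/17² = (0.5536,0.1384)
F = F_att + ΣF_rep = (1.8036,-29.8616)
p' = p + 1/8·F = (-4.7745,8.2673)

Fx=1.8036 Fy=-29.8616 x'=-4.7745 y'=8.2673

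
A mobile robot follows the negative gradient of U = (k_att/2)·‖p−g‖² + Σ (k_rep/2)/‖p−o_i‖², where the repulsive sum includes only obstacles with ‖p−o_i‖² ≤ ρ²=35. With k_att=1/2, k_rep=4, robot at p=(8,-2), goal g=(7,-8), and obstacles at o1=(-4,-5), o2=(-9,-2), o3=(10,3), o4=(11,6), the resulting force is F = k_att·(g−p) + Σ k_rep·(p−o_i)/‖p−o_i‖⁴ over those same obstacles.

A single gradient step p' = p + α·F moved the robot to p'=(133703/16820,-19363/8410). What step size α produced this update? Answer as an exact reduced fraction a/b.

F_att = 1/2·(g−p) = 1/2·(-1,-6) = (-0.5000,-3.0000)
o1: d²=153 > ρ²=35 → inactive
o2: d²=289 > ρ²=35 → inactive
o3: d²=29 ≤ ρ²=35; F_rep = 4·(-2,-5)/29² = (-0.0095,-0.0238)
o4: d²=73 > ρ²=35 → inactive
F = F_att + ΣF_rep = (-0.5095,-3.0238)
Δp = p'−p = (-0.0510,-0.3024); α = Δx/Fx = (-857/16820) / (-857/1682) = 1/10
check: Δy/Fy = (-2543/8410) / (-2543/841) = 1/10 ✓

α = 1/10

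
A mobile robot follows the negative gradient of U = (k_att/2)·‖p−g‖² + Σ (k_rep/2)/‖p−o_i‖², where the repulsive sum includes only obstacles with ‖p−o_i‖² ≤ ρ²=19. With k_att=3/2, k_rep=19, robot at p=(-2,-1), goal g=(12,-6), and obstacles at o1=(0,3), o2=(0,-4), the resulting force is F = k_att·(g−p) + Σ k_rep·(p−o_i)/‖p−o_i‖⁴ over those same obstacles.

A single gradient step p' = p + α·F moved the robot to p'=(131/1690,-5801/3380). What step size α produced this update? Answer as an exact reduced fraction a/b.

α = 1/10

F_att = 3/2·(g−p) = 3/2·(14,-5) = (21.0000,-7.5000)
o1: d²=20 > ρ²=19 → inactive
o2: d²=13 ≤ ρ²=19; F_rep = 19·(-2,3)/13² = (-0.2249,0.3373)
F = F_att + ΣF_rep = (20.7751,-7.1627)
Δp = p'−p = (2.0775,-0.7163); α = Δx/Fx = (3511/1690) / (3511/169) = 1/10
check: Δy/Fy = (-2421/3380) / (-2421/338) = 1/10 ✓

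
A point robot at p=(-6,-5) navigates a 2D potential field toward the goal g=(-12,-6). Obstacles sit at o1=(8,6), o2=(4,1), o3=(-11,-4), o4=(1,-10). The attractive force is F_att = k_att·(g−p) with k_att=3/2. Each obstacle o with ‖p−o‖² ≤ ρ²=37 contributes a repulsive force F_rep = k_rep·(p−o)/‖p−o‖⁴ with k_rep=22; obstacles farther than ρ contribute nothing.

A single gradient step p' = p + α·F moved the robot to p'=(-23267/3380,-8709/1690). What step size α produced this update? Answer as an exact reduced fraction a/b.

α = 1/10

F_att = 3/2·(g−p) = 3/2·(-6,-1) = (-9.0000,-1.5000)
o1: d²=317 > ρ²=37 → inactive
o2: d²=136 > ρ²=37 → inactive
o3: d²=26 ≤ ρ²=37; F_rep = 22·(5,-1)/26² = (0.1627,-0.0325)
o4: d²=74 > ρ²=37 → inactive
F = F_att + ΣF_rep = (-8.8373,-1.5325)
Δp = p'−p = (-0.8837,-0.1533); α = Δx/Fx = (-2987/3380) / (-2987/338) = 1/10
check: Δy/Fy = (-259/1690) / (-259/169) = 1/10 ✓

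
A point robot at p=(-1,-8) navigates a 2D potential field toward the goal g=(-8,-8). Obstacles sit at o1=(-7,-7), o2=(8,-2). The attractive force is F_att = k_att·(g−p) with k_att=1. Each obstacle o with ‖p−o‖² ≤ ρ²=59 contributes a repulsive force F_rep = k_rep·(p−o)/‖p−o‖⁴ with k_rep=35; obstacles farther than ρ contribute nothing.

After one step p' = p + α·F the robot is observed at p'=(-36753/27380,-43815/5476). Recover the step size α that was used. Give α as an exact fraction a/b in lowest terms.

α = 1/20

F_att = 1·(g−p) = 1·(-7,0) = (-7.0000,0.0000)
o1: d²=37 ≤ ρ²=59; F_rep = 35·(6,-1)/37² = (0.1534,-0.0256)
o2: d²=117 > ρ²=59 → inactive
F = F_att + ΣF_rep = (-6.8466,-0.0256)
Δp = p'−p = (-0.3423,-0.0013); α = Δx/Fx = (-9373/27380) / (-9373/1369) = 1/20
check: Δy/Fy = (-7/5476) / (-35/1369) = 1/20 ✓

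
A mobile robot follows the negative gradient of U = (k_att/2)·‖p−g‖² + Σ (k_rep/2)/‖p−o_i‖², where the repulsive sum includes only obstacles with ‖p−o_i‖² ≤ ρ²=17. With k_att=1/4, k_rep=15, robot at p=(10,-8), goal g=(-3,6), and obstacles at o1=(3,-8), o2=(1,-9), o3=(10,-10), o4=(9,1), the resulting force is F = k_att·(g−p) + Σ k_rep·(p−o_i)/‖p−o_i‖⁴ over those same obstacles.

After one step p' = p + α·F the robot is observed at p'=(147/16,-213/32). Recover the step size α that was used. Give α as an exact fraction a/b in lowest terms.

α = 1/4

F_att = 1/4·(g−p) = 1/4·(-13,14) = (-3.2500,3.5000)
o1: d²=49 > ρ²=17 → inactive
o2: d²=82 > ρ²=17 → inactive
o3: d²=4 ≤ ρ²=17; F_rep = 15·(0,2)/4² = (0.0000,1.8750)
o4: d²=82 > ρ²=17 → inactive
F = F_att + ΣF_rep = (-3.2500,5.3750)
Δp = p'−p = (-0.8125,1.3438); α = Δx/Fx = (-13/16) / (-13/4) = 1/4
check: Δy/Fy = (43/32) / (43/8) = 1/4 ✓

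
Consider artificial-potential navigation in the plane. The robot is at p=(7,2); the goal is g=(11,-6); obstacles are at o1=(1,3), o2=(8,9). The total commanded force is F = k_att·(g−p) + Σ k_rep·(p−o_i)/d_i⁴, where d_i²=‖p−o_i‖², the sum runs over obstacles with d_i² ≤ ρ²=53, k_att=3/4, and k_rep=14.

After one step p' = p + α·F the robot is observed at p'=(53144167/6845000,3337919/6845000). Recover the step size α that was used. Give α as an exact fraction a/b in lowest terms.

F_att = 3/4·(g−p) = 3/4·(4,-8) = (3.0000,-6.0000)
o1: d²=37 ≤ ρ²=53; F_rep = 14·(6,-1)/37² = (0.0614,-0.0102)
o2: d²=50 ≤ ρ²=53; F_rep = 14·(-1,-7)/50² = (-0.0056,-0.0392)
F = F_att + ΣF_rep = (3.0558,-6.0494)
Δp = p'−p = (0.7639,-1.5124); α = Δx/Fx = (5229167/6845000) / (5229167/1711250) = 1/4
check: Δy/Fy = (-10352081/6845000) / (-10352081/1711250) = 1/4 ✓

α = 1/4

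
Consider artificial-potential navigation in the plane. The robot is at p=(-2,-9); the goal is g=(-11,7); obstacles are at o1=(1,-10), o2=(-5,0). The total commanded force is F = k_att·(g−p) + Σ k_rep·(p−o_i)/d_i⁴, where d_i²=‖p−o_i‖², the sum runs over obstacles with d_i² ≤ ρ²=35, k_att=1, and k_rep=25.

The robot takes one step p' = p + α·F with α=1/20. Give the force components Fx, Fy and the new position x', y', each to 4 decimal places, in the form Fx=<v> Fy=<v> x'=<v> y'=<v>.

F_att = 1·(g−p) = 1·(-9,16) = (-9.0000,16.0000)
o1: d²=10 ≤ ρ²=35; F_rep = 25·(-3,1)/10² = (-0.7500,0.2500)
o2: d²=90 > ρ²=35 → inactive
F = F_att + ΣF_rep = (-9.7500,16.2500)
p' = p + 1/20·F = (-2.4875,-8.1875)

Fx=-9.7500 Fy=16.2500 x'=-2.4875 y'=-8.1875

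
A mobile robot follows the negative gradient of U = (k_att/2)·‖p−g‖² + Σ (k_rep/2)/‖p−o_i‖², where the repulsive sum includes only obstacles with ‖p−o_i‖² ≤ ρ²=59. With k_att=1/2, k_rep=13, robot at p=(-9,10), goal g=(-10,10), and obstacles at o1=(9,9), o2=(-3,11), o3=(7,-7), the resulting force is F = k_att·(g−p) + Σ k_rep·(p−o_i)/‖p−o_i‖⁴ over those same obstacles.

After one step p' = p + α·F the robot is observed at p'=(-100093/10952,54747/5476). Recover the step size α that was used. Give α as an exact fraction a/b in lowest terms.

α = 1/4

F_att = 1/2·(g−p) = 1/2·(-1,0) = (-0.5000,0.0000)
o1: d²=325 > ρ²=59 → inactive
o2: d²=37 ≤ ρ²=59; F_rep = 13·(-6,-1)/37² = (-0.0570,-0.0095)
o3: d²=545 > ρ²=59 → inactive
F = F_att + ΣF_rep = (-0.5570,-0.0095)
Δp = p'−p = (-0.1392,-0.0024); α = Δx/Fx = (-1525/10952) / (-1525/2738) = 1/4
check: Δy/Fy = (-13/5476) / (-13/1369) = 1/4 ✓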